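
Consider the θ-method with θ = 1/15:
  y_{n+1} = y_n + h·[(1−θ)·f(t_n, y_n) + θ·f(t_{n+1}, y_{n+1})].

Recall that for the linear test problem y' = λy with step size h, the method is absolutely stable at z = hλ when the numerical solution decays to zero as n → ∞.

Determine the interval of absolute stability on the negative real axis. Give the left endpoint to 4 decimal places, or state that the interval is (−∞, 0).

Test eqn y'=λy, z=hλ:
  y_{n+1} = y_n + z·[14/15·y_n + 1/15·y_{n+1}] ⇒ (1 − 1/15z)y_{n+1} = (1 + 14/15z)y_n
  R(z) = (1 + 14/15z)/(1 − 1/15z).

Need |R(x)|<1, x<0.
x=-1.14: |R|=0.0595
R=−1: 1+14/15x = −1+1/15x ⇒ -13/15x=2 ⇒ x=2/(-13/15)=-2.3077
Confirm numerically:
  x=-1.977: |R|=0.74678 <1
  x=-1.952: |R|=0.72723 <1
  x=-1.664: |R|=0.49784 <1
  x=-1.250: |R|=0.15385 <1
  x=-2.896: |R|=1.42736 >1
  x=-2.499: |R|=1.14212 >1
  x=-2.447: |R|=1.10380 >1
So |R|<1 on (-2.3077, 0).

(-2.3077, 0).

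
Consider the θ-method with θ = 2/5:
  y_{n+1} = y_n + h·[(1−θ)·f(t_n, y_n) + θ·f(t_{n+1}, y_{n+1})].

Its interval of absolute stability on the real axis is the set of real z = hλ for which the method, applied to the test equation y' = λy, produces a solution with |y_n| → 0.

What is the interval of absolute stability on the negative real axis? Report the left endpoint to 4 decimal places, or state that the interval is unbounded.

z∈(-10.0000,0).

On y'=λy, z=hλ:
  y_{n+1} = y_n + z·[3/5·y_n + 2/5·y_{n+1}] ⇒ (1 − 2/5z)y_{n+1} = (1 + 3/5z)y_n
  so R(z) = (1 + 3/5z)/(1 − 2/5z).

Boundary: |R(x)|=1, x<0.
x=-0.41: |R|=0.6478
R=−1: 1+3/5x = −1+2/5x ⇒ -1/5x=2 ⇒ x=2/(-1/5)=-10.0000
Confirm numerically:
  x=-9.871: |R|=0.99479 <1
  x=-8.117: |R|=0.91132 <1
  x=-7.155: |R|=0.85267 <1
  x=-10.366: |R|=1.01422 >1
  x=-10.186: |R|=1.00733 >1
  x=-10.146: |R|=1.00577 >1
Stable set (-10.0000, 0).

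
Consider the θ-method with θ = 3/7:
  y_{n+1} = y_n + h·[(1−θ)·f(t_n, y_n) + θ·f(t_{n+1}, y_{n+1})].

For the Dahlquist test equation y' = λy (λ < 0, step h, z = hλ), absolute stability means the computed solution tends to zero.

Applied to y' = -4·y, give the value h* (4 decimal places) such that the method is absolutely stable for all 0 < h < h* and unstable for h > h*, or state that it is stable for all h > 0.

(-14.0000,0); λ=-4 ⇒ h* = (14)/4 = 3.5000.

Set f=λy, z=hλ:
  y_{n+1} = y_n + z·[4/7·y_n + 3/7·y_{n+1}] ⇒ (1 − 3/7z)y_{n+1} = (1 + 4/7z)y_n
  Hence R(z) = (1 + 4/7z)/(1 − 3/7z).

Boundary: |R(x)|=1, x<0.
x=-1.29: |R|=0.1693
R=−1: 1+4/7x = −1+3/7x ⇒ -1/7x=2 ⇒ x=2/(-1/7)=-14.0000
Confirm numerically:
  x=-11.312: |R|=0.93434 <1
  x=-9.911: |R|=0.88868 <1
  x=-8.892: |R|=0.84832 <1
  x=-14.364: |R|=1.00727 >1
  x=-14.247: |R|=1.00497 >1
  x=-14.179: |R|=1.00361 >1
So |R|<1 on (-14.0000, 0).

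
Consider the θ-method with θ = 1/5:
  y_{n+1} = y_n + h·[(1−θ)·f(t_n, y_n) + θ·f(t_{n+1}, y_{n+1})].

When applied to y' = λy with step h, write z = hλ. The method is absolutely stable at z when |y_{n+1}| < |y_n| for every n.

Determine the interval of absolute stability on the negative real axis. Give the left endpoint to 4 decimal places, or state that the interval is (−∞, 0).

(-3.3333, 0).

With y'=λy (z=hλ):
  y_{n+1} = y_n + z·[4/5·y_n + 1/5·y_{n+1}] ⇒ (1 − 1/5z)y_{n+1} = (1 + 4/5z)y_n
  R(z) = (1 + 4/5z)/(1 − 1/5z).

Find x<0 with |R(x)|<1.
x=-0.61: |R|=0.4563
R=−1: 1+4/5x = −1+1/5x ⇒ -3/5x=2 ⇒ x=2/(-3/5)=-3.3333
Confirm numerically:
  x=-2.857: |R|=0.81812 <1
  x=-2.541: |R|=0.68479 <1
  x=-2.237: |R|=0.54553 <1
  x=-3.804: |R|=1.16038 >1
  x=-3.754: |R|=1.14416 >1
  x=-3.495: |R|=1.05709 >1
Interval (-3.3333, 0).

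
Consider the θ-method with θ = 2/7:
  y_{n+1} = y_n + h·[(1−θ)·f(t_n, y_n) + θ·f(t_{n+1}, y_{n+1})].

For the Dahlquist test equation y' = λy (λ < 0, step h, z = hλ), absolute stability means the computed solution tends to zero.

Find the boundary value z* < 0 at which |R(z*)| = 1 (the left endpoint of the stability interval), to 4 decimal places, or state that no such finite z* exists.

left endpoint -4.6667.

Set f=λy, z=hλ:
  y_{n+1} = y_n + z·[5/7·y_n + 2/7·y_{n+1}] ⇒ (1 − 2/7z)y_{n+1} = (1 + 5/7z)y_n
  Hence R(z) = (1 + 5/7z)/(1 − 2/7z).

Solve |R(x)|<1 on ℝ⁻.
x=-1.75: |R|=0.1667
R=−1: 1+5/7x = −1+2/7x ⇒ -3/7x=2 ⇒ x=2/(-3/7)=-4.6667
Confirm numerically:
  x=-3.849: |R|=0.83311 <1
  x=-3.095: |R|=0.64253 <1
  x=-2.083: |R|=0.30584 <1
  x=-5.198: |R|=1.09163 >1
  x=-5.146: |R|=1.08316 >1
So |R|<1 on (-4.6667, 0).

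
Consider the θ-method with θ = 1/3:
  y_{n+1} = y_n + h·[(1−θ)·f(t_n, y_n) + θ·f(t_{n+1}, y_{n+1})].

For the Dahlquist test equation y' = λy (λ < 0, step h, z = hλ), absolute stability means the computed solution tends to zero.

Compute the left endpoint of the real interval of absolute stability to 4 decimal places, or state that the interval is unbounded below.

left endpoint -6.0000.

Test eqn y'=λy, z=hλ:
  y_{n+1} = y_n + z·[2/3·y_n + 1/3·y_{n+1}] ⇒ (1 − 1/3z)y_{n+1} = (1 + 2/3z)y_n
  so R(z) = (1 + 2/3z)/(1 − 1/3z).

Boundary: |R(x)|=1, x<0.
x=-0.53: |R|=0.5496
R=−1: 1+2/3x = −1+1/3x ⇒ -1/3x=2 ⇒ x=2/(-1/3)=-6.0000
Confirm numerically:
  x=-4.096: |R|=0.73168 <1
  x=-3.677: |R|=0.65209 <1
  x=-2.811: |R|=0.45121 <1
  x=-6.515: |R|=1.05413 >1
  x=-6.373: |R|=1.03980 >1
  x=-6.190: |R|=1.02067 >1
So |R|<1 on (-6.0000, 0).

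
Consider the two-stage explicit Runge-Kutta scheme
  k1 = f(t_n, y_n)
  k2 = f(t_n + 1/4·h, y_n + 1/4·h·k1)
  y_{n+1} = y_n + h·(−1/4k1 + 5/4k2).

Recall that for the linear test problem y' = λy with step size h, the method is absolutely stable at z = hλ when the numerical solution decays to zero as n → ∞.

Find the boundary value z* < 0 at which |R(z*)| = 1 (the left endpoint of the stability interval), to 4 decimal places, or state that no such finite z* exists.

left endpoint -3.2000.

On y'=λy, z=hλ:
  k1=λy_n ⇒ h·k1=z·y_n;  k2=λ(1+1/4z)y_n ⇒ h·k2=z(1+1/4z)y_n
  y_{n+1}/y_n = 1 − 1/4z + 5/4z(1+1/4z) = 1 + z + 5/16z²
  so R(z) = 1 + z + 5/16z².

Find x<0 with |R(x)|<1.
x=-0.91: |R|=0.3488
R=1: x+5/16x²=0 ⇒ x=−16/5=-3.2000; min R=1−1/(4·5/16)=0.2000>−1
Confirm numerically:
  x=-3.082: |R|=0.88635 <1
  x=-2.838: |R|=0.67895 <1
  x=-1.776: |R|=0.20968 <1
  x=-3.682: |R|=1.55460 >1
  x=-3.392: |R|=1.20352 >1
  x=-3.300: |R|=1.10312 >1
Interval (-3.2000, 0).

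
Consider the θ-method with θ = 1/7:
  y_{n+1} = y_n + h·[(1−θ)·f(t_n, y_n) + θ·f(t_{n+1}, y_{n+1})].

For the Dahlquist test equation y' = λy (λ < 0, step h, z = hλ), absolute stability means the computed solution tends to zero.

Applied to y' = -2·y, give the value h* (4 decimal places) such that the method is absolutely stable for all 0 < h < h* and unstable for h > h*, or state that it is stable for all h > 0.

On y'=λy, z=hλ:
  y_{n+1} = y_n + z·[6/7·y_n + 1/7·y_{n+1}] ⇒ (1 − 1/7z)y_{n+1} = (1 + 6/7z)y_n
  so R(z) = (1 + 6/7z)/(1 − 1/7z).

Find x<0 with |R(x)|<1.
x=-1.23: |R|=0.0462
R=−1: 1+6/7x = −1+1/7x ⇒ -5/7x=2 ⇒ x=2/(-5/7)=-2.8000
Confirm numerically:
  x=-2.237: |R|=0.69525 <1
  x=-1.203: |R|=0.02658 <1
  x=-1.186: |R|=0.01417 <1
  x=-3.340: |R|=1.26112 >1
  x=-3.325: |R|=1.25424 >1
  x=-3.190: |R|=1.19136 >1
Stable set (-2.8000, 0).

(-2.8000,0); λ=-2 ⇒ h* = (14/5)/2 = 1.4000.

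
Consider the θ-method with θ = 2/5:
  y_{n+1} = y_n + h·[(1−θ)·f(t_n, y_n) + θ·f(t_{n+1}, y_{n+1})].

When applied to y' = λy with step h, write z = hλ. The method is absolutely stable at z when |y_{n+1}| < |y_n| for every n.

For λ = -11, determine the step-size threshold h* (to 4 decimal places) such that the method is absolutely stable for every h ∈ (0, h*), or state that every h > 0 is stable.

(-10.0000,0); λ=-11 ⇒ h* = (10)/11 = 0.9091.

With y'=λy (z=hλ):
  y_{n+1} = y_n + z·[3/5·y_n + 2/5·y_{n+1}] ⇒ (1 − 2/5z)y_{n+1} = (1 + 3/5z)y_n
  Hence R(z) = (1 + 3/5z)/(1 − 2/5z).

Find x<0 with |R(x)|<1.
x=-1.47: |R|=0.0743
R=−1: 1+3/5x = −1+2/5x ⇒ -1/5x=2 ⇒ x=2/(-1/5)=-10.0000
Confirm numerically:
  x=-9.525: |R|=0.98025 <1
  x=-8.695: |R|=0.94172 <1
  x=-5.428: |R|=0.71165 <1
  x=-10.531: |R|=1.02037 >1
  x=-10.327: |R|=1.01275 >1
Interval (-10.0000, 0).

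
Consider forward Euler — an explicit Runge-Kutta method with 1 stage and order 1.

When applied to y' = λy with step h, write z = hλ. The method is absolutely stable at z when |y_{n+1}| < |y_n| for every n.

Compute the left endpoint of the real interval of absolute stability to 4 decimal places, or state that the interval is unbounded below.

With y'=λy (z=hλ):
  order 1, 1-stage ⇒ R(z)=1+z
  (e.g. R(-0.73)=0.27000, |R|=0.27000)

Boundary: |R(x)|=1, x<0.
x=-0.73: |R|=0.2700
|R(-2.28)|=1.2800 |R(-1.39)|=0.3900 |R(-0.98)|=0.0200
Bisect:
  x_lo=-2.5710 |R|=1.5710  x_hi=-0.1555 |R|=0.8445
  mid=-1.36325 |R|=0.36325 →hi
  mid=-1.96711 |R|=0.96711 →hi
  mid=-2.26905 |R|=1.26905 →lo
  mid=-2.11808 |R|=1.11808 →lo
  mid=-2.04260 |R|=1.04260 →lo
  mid=-2.00485 |R|=1.00485 →lo
  mid=-1.98598 |R|=0.98598 →hi
  ...
  [-2.00014,-1.99999] ⇒ x*=-2.0000
So |R|<1 on (-2.0000, 0).

left endpoint -2.0000.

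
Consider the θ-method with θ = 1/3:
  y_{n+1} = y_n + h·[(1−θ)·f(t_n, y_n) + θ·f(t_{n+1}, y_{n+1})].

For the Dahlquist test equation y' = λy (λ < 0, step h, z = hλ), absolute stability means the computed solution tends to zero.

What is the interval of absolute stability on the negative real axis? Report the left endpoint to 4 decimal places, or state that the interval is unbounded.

(-6.0000, 0).

On y'=λy, z=hλ:
  y_{n+1} = y_n + z·[2/3·y_n + 1/3·y_{n+1}] ⇒ (1 − 1/3z)y_{n+1} = (1 + 2/3z)y_n
  so R(z) = (1 + 2/3z)/(1 − 1/3z).

Solve |R(x)|<1 on ℝ⁻.
x=-1.08: |R|=0.2059
R=−1: 1+2/3x = −1+1/3x ⇒ -1/3x=2 ⇒ x=2/(-1/3)=-6.0000
Confirm numerically:
  x=-5.136: |R|=0.89381 <1
  x=-3.949: |R|=0.70485 <1
  x=-3.749: |R|=0.66647 <1
  x=-3.629: |R|=0.64233 <1
  x=-6.074: |R|=1.00816 >1
  x=-6.061: |R|=1.00673 >1
  x=-6.031: |R|=1.00343 >1
Interval (-6.0000, 0).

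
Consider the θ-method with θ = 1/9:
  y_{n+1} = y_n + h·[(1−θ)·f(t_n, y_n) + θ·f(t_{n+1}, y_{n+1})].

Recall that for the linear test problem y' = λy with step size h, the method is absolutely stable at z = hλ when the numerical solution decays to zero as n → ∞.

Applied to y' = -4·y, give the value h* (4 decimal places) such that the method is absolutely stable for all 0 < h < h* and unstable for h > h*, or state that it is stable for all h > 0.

(-2.5714,0); λ=-4 ⇒ h* = (18/7)/4 = 0.6429.

Set f=λy, z=hλ:
  y_{n+1} = y_n + z·[8/9·y_n + 1/9·y_{n+1}] ⇒ (1 − 1/9z)y_{n+1} = (1 + 8/9z)y_n
  Hence R(z) = (1 + 8/9z)/(1 − 1/9z).

Find x<0 with |R(x)|<1.
x=-0.75: |R|=0.3077
R=−1: 1+8/9x = −1+1/9x ⇒ -7/9x=2 ⇒ x=2/(-7/9)=-2.5714
Confirm numerically:
  x=-2.343: |R|=0.85903 <1
  x=-2.189: |R|=0.76075 <1
  x=-2.023: |R|=0.65173 <1
  x=-1.412: |R|=0.22051 <1
  x=-2.908: |R|=1.19785 >1
  x=-2.810: |R|=1.14141 >1
  x=-2.637: |R|=1.03944 >1
Interval (-2.5714, 0).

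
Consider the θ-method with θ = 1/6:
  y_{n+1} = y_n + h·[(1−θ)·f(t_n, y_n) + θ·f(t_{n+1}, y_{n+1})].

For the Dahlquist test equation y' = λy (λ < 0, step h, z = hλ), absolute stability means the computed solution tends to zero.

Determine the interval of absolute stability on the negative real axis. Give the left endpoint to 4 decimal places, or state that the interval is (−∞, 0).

(-3.0000, 0).

Test eqn y'=λy, z=hλ:
  y_{n+1} = y_n + z·[5/6·y_n + 1/6·y_{n+1}] ⇒ (1 − 1/6z)y_{n+1} = (1 + 5/6z)y_n
  R(z) = (1 + 5/6z)/(1 − 1/6z).

Find x<0 with |R(x)|<1.
x=-1.2: |R|=0.0000
R=−1: 1+5/6x = −1+1/6x ⇒ -2/3x=2 ⇒ x=2/(-2/3)=-3.0000
Confirm numerically:
  x=-2.568: |R|=0.79832 <1
  x=-2.002: |R|=0.50112 <1
  x=-1.334: |R|=0.09136 <1
  x=-3.569: |R|=1.23785 >1
  x=-3.273: |R|=1.11776 >1
Interval (-3.0000, 0).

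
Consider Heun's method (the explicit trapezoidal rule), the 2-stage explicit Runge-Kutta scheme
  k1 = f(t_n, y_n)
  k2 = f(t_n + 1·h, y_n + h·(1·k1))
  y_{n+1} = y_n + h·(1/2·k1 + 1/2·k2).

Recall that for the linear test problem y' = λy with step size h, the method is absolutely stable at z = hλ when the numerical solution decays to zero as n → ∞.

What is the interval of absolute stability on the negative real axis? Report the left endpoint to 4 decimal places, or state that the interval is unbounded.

z∈(-2.0000,0).

On y'=λy, z=hλ:
  order 2, 2-stage ⇒ R(z)=1+z+z^2/2
  (e.g. R(-1.64)=0.70480, |R|=0.70480)

Solve |R(x)|<1 on ℝ⁻.
x=-1.64: |R|=0.7048
|R(-2.34)|=1.3978 |R(-1.78)|=0.8042 |R(-0.54)|=0.6058
Bisect:
  x_lo=-2.5285 |R|=1.6682  x_hi=-0.2010 |R|=0.8192
  mid=-1.36475 |R|=0.56652 →hi
  mid=-1.94663 |R|=0.94805 →hi
  mid=-2.23757 |R|=1.26579 →lo
  mid=-2.09210 |R|=1.09634 →lo
  mid=-2.01936 |R|=1.01955 →lo
  mid=-1.98299 |R|=0.98314 →hi
  mid=-2.00118 |R|=1.00118 →lo
  ...
  [-2.00004,-1.99990] ⇒ x*=-2.0000
So |R|<1 on (-2.0000, 0).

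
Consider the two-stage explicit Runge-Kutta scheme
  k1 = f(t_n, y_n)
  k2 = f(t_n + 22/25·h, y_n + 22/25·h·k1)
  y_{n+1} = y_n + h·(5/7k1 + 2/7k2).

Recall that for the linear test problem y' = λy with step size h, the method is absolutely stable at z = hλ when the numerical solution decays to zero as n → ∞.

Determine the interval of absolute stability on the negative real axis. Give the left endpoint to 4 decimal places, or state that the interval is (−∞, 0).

(-3.9773, 0).

With y'=λy (z=hλ):
  k1=λy_n ⇒ h·k1=z·y_n;  k2=λ(1+22/25z)y_n ⇒ h·k2=z(1+22/25z)y_n
  y_{n+1}/y_n = 1 + 5/7z + 2/7z(1+22/25z) = 1 + z + 44/175z²
  ⇒ R(z) = 1 + z + 44/175z².

Find x<0 with |R(x)|<1.
x=-1.69: |R|=0.0281
R=1: x+44/175x²=0 ⇒ x=−175/44=-3.9773; min R=1−1/(4·44/175)=0.0057>−1
Confirm numerically:
  x=-3.632: |R|=0.68470 <1
  x=-3.024: |R|=0.27521 <1
  x=-2.135: |R|=0.01107 <1
  x=-4.490: |R|=1.57883 >1
  x=-4.441: |R|=1.51780 >1
  x=-4.353: |R|=1.41122 >1
So |R|<1 on (-3.9773, 0).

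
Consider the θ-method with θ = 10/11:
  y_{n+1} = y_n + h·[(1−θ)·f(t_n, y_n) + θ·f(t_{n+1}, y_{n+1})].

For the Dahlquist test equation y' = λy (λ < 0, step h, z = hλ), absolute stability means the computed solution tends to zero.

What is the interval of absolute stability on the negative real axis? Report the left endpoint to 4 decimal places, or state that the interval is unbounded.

On y'=λy, z=hλ:
  y_{n+1} = y_n + z·[1/11·y_n + 10/11·y_{n+1}] ⇒ (1 − 10/11z)y_{n+1} = (1 + 1/11z)y_n
  Hence R(z) = (1 + 1/11z)/(1 − 10/11z).

Need |R(x)|<1, x<0.
x=-1.75: |R|=0.3246
x=-2: |R|=0.2903
x=-10: |R|=0.0090
x=-100: |R|=0.0880
θ=10/11≥1/2 ⇒ |1+1/11x|<|1−10/11x| ∀x<0 ⇒ interval (−∞,0).

unbounded; (−∞, 0).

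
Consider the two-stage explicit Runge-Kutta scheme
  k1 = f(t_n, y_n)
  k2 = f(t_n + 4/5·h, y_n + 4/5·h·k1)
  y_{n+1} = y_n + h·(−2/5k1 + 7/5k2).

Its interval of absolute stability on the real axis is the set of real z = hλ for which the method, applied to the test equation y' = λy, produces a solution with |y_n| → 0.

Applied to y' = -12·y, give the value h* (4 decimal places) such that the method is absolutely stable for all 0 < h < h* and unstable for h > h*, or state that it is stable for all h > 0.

With y'=λy (z=hλ):
  k1=λy_n ⇒ h·k1=z·y_n;  k2=λ(1+4/5z)y_n ⇒ h·k2=z(1+4/5z)y_n
  y_{n+1}/y_n = 1 − 2/5z + 7/5z(1+4/5z) = 1 + z + 28/25z²
  ⇒ R(z) = 1 + z + 28/25z².

Find x<0 with |R(x)|<1.
x=-1.55: |R|=2.1408
R=1: x+28/25x²=0 ⇒ x=−25/28=-0.8929; min R=1−1/(4·28/25)=0.7768>−1
Confirm numerically:
  x=-0.686: |R|=0.84107 <1
  x=-0.672: |R|=0.83377 <1
  x=-0.554: |R|=0.78975 <1
  x=-0.406: |R|=0.77862 <1
  x=-1.008: |R|=1.12999 >1
  x=-0.992: |R|=1.11015 >1
Stable set (-0.8929, 0).

(-0.8929,0); λ=-12 ⇒ h* = (25/28)/12 = 0.0744.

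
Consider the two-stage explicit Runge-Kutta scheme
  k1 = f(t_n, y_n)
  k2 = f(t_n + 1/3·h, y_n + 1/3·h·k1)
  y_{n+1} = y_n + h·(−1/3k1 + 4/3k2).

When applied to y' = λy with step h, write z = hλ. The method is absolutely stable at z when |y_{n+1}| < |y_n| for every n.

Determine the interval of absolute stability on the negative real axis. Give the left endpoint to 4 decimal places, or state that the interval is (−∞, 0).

(-2.2500, 0).

Set f=λy, z=hλ:
  k1=λy_n ⇒ h·k1=z·y_n;  k2=λ(1+1/3z)y_n ⇒ h·k2=z(1+1/3z)y_n
  y_{n+1}/y_n = 1 − 1/3z + 4/3z(1+1/3z) = 1 + z + 4/9z²
  ⇒ R(z) = 1 + z + 4/9z².

Solve |R(x)|<1 on ℝ⁻.
x=-1.2: |R|=0.4400
R=1: x+4/9x²=0 ⇒ x=−9/4=-2.2500; min R=1−1/(4·4/9)=0.4375>−1
Confirm numerically:
  x=-1.982: |R|=0.76392 <1
  x=-1.329: |R|=0.45600 <1
  x=-1.264: |R|=0.44609 <1
  x=-2.557: |R|=1.34889 >1
  x=-2.407: |R|=1.16796 >1
  x=-2.279: |R|=1.02937 >1
Interval (-2.2500, 0).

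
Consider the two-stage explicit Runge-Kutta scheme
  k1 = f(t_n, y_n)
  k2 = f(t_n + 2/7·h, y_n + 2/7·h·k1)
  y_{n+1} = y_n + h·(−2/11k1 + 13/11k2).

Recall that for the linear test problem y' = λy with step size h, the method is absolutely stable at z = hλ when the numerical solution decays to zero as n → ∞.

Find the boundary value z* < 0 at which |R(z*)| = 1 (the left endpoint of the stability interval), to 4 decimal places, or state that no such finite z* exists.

Set f=λy, z=hλ:
  k1=λy_n ⇒ h·k1=z·y_n;  k2=λ(1+2/7z)y_n ⇒ h·k2=z(1+2/7z)y_n
  y_{n+1}/y_n = 1 − 2/11z + 13/11z(1+2/7z) = 1 + z + 26/77z²
  R(z) = 1 + z + 26/77z².

Solve |R(x)|<1 on ℝ⁻.
x=-1.27: |R|=0.2746
R=1: x+26/77x²=0 ⇒ x=−77/26=-2.9615; min R=1−1/(4·26/77)=0.2596>−1
Confirm numerically:
  x=-2.930: |R|=0.96880 <1
  x=-2.881: |R|=0.92165 <1
  x=-1.585: |R|=0.26328 <1
  x=-1.444: |R|=0.26007 <1
  x=-3.491: |R|=1.62412 >1
  x=-3.269: |R|=1.33938 >1
  x=-3.259: |R|=1.32734 >1
So |R|<1 on (-2.9615, 0).

z* = -2.9615.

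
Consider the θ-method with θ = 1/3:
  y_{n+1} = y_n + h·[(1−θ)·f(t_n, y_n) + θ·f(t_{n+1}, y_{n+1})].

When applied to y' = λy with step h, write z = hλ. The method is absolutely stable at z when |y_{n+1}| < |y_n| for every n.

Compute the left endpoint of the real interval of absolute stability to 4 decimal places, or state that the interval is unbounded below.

On y'=λy, z=hλ:
  y_{n+1} = y_n + z·[2/3·y_n + 1/3·y_{n+1}] ⇒ (1 − 1/3z)y_{n+1} = (1 + 2/3z)y_n
  R(z) = (1 + 2/3z)/(1 − 1/3z).

Solve |R(x)|<1 on ℝ⁻.
x=-1.55: |R|=0.0220
R=−1: 1+2/3x = −1+1/3x ⇒ -1/3x=2 ⇒ x=2/(-1/3)=-6.0000
Confirm numerically:
  x=-5.729: |R|=0.96895 <1
  x=-3.093: |R|=0.52290 <1
  x=-3.033: |R|=0.50820 <1
  x=-6.597: |R|=1.06221 >1
  x=-6.348: |R|=1.03723 >1
Stable set (-6.0000, 0).

left endpoint -6.0000.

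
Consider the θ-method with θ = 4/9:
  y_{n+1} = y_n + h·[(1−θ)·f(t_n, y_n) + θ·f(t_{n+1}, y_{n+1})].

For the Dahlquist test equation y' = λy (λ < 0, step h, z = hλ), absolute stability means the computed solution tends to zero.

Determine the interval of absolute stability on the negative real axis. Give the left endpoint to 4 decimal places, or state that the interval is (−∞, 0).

Set f=λy, z=hλ:
  y_{n+1} = y_n + z·[5/9·y_n + 4/9·y_{n+1}] ⇒ (1 − 4/9z)y_{n+1} = (1 + 5/9z)y_n
  Hence R(z) = (1 + 5/9z)/(1 − 4/9z).

Solve |R(x)|<1 on ℝ⁻.
x=-1.59: |R|=0.0684
R=−1: 1+5/9x = −1+4/9x ⇒ -1/9x=2 ⇒ x=2/(-1/9)=-18.0000
Confirm numerically:
  x=-13.707: |R|=0.93274 <1
  x=-13.329: |R|=0.92504 <1
  x=-9.752: |R|=0.82820 <1
  x=-7.352: |R|=0.72277 <1
  x=-18.556: |R|=1.00668 >1
  x=-18.533: |R|=1.00641 >1
  x=-18.512: |R|=1.00617 >1
So |R|<1 on (-18.0000, 0).

z∈(-18.0000,0).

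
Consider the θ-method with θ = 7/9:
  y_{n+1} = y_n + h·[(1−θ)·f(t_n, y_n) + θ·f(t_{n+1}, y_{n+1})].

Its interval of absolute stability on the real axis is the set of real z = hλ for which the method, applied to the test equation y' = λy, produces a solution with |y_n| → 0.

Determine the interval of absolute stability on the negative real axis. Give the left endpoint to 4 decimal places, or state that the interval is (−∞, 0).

unbounded; (−∞, 0).

Set f=λy, z=hλ:
  y_{n+1} = y_n + z·[2/9·y_n + 7/9·y_{n+1}] ⇒ (1 − 7/9z)y_{n+1} = (1 + 2/9z)y_n
  Hence R(z) = (1 + 2/9z)/(1 − 7/9z).

Find x<0 with |R(x)|<1.
x=-1.49: |R|=0.3098
x=-2: |R|=0.2174
x=-10: |R|=0.1392
x=-100: |R|=0.2694
θ=7/9≥1/2 ⇒ |1+2/9x|<|1−7/9x| ∀x<0 ⇒ stable on all of ℝ⁻.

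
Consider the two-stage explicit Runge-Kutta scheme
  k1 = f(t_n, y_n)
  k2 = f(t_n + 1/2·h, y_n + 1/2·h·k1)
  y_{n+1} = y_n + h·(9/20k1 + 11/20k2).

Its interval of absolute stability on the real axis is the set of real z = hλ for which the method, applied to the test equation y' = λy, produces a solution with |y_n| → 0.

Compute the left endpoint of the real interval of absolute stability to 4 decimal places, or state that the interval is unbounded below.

With y'=λy (z=hλ):
  k1=λy_n ⇒ h·k1=z·y_n;  k2=λ(1+1/2z)y_n ⇒ h·k2=z(1+1/2z)y_n
  y_{n+1}/y_n = 1 + 9/20z + 11/20z(1+1/2z) = 1 + z + 11/40z²
  so R(z) = 1 + z + 11/40z².

Find x<0 with |R(x)|<1.
x=-1.26: |R|=0.1766
R=1: x+11/40x²=0 ⇒ x=−40/11=-3.6364; min R=1−1/(4·11/40)=0.0909>−1
Confirm numerically:
  x=-2.636: |R|=0.27484 <1
  x=-1.557: |R|=0.10967 <1
  x=-1.490: |R|=0.12053 <1
  x=-4.164: |R|=1.60420 >1
  x=-3.875: |R|=1.25430 >1
  x=-3.759: |R|=1.12677 >1
Stable set (-3.6364, 0).

z* = -3.6364.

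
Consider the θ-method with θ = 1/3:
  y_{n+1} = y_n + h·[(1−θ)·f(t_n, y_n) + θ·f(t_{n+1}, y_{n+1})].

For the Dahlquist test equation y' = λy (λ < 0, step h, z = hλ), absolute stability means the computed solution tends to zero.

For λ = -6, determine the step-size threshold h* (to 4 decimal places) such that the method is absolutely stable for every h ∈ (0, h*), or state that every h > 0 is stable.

Test eqn y'=λy, z=hλ:
  y_{n+1} = y_n + z·[2/3·y_n + 1/3·y_{n+1}] ⇒ (1 − 1/3z)y_{n+1} = (1 + 2/3z)y_n
  Hence R(z) = (1 + 2/3z)/(1 − 1/3z).

Find x<0 with |R(x)|<1.
x=-0.53: |R|=0.5496
R=−1: 1+2/3x = −1+1/3x ⇒ -1/3x=2 ⇒ x=2/(-1/3)=-6.0000
Confirm numerically:
  x=-4.989: |R|=0.87345 <1
  x=-4.969: |R|=0.87062 <1
  x=-2.993: |R|=0.49825 <1
  x=-2.469: |R|=0.35436 <1
  x=-6.463: |R|=1.04893 >1
  x=-6.183: |R|=1.01993 >1
  x=-6.073: |R|=1.00805 >1
Stable set (-6.0000, 0).

(-6.0000,0); λ=-6 ⇒ h* = (6)/6 = 1.0000.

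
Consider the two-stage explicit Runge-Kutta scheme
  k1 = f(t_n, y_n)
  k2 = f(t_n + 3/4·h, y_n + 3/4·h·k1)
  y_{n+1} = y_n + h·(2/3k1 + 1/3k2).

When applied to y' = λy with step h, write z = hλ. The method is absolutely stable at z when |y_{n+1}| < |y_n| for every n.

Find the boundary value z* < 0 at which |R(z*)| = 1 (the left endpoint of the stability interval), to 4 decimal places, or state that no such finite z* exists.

Set f=λy, z=hλ:
  k1=λy_n ⇒ h·k1=z·y_n;  k2=λ(1+3/4z)y_n ⇒ h·k2=z(1+3/4z)y_n
  y_{n+1}/y_n = 1 + 2/3z + 1/3z(1+3/4z) = 1 + z + 1/4z²
  ⇒ R(z) = 1 + z + 1/4z².

Find x<0 with |R(x)|<1.
x=-1.7: |R|=0.0225
R=1: x+1/4x²=0 ⇒ x=−4=-4.0000; min R=1−1/(4·1/4)=0.0000>−1
Confirm numerically:
  x=-3.822: |R|=0.82992 <1
  x=-2.827: |R|=0.17098 <1
  x=-2.805: |R|=0.16201 <1
  x=-1.790: |R|=0.01102 <1
  x=-4.197: |R|=1.20670 >1
  x=-4.116: |R|=1.11936 >1
Stable set (-4.0000, 0).

z* = -4.0000.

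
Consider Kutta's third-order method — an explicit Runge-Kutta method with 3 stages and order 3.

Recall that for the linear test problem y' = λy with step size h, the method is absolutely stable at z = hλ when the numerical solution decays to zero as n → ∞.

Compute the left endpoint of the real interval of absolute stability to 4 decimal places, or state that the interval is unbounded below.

Set f=λy, z=hλ:
  order 3, 3-stage ⇒ R(z)=1+z+z^2/2+z^3/6
  (e.g. R(-0.84)=0.41402, |R|=0.41402)

Boundary: |R(x)|=1, x<0.
x=-0.84: |R|=0.4140
|R(-2.81)|=1.5600 |R(-2.01)|=0.3434 |R(-0.74)|=0.4663
Bisect:
  x_lo=-3.0993 |R|=2.2582  x_hi=-0.0644 |R|=0.9376
  mid=-1.58184 |R|=0.00959 →hi
  mid=-2.34055 |R|=0.73845 →hi
  mid=-2.71991 |R|=1.37456 →lo
  mid=-2.53023 |R|=1.02898 →lo
  mid=-2.43539 |R|=0.87726 →hi
  mid=-2.48281 |R|=0.95145 →hi
  mid=-2.50652 |R|=0.98979 →hi
  mid=-2.51837 |R|=1.00928 →lo
  ...
  [-2.51282,-2.51263] ⇒ x*=-2.5127
So |R|<1 on (-2.5127, 0).

z* = -2.5127.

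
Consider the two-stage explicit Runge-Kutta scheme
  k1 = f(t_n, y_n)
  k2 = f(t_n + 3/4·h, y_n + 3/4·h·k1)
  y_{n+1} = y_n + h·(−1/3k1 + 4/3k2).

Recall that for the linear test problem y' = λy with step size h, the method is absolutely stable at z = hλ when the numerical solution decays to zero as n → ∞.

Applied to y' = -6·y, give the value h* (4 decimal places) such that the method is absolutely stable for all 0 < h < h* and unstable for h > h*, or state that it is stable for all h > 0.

(-1.0000,0); λ=-6 ⇒ h* = (1)/6 = 0.1667.

On y'=λy, z=hλ:
  k1=λy_n ⇒ h·k1=z·y_n;  k2=λ(1+3/4z)y_n ⇒ h·k2=z(1+3/4z)y_n
  y_{n+1}/y_n = 1 − 1/3z + 4/3z(1+3/4z) = 1 + z + z²
  ⇒ R(z) = 1 + z + z².

Find x<0 with |R(x)|<1.
x=-0.41: |R|=0.7581
R=1: x+1x²=0 ⇒ x=−1=-1.0000; min R=1−1/(4·1)=0.7500>−1
Confirm numerically:
  x=-0.924: |R|=0.92978 <1
  x=-0.891: |R|=0.90288 <1
  x=-0.866: |R|=0.88396 <1
  x=-0.579: |R|=0.75624 <1
  x=-1.574: |R|=1.90348 >1
  x=-1.147: |R|=1.16861 >1
  x=-1.075: |R|=1.08062 >1
So |R|<1 on (-1.0000, 0).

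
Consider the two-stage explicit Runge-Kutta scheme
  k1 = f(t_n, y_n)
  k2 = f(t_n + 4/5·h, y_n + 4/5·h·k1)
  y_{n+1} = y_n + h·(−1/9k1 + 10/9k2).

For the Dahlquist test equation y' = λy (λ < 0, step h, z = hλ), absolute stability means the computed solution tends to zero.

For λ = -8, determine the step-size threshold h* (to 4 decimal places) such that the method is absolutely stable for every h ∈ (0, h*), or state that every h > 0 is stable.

With y'=λy (z=hλ):
  k1=λy_n ⇒ h·k1=z·y_n;  k2=λ(1+4/5z)y_n ⇒ h·k2=z(1+4/5z)y_n
  y_{n+1}/y_n = 1 − 1/9z + 10/9z(1+4/5z) = 1 + z + 8/9z²
  R(z) = 1 + z + 8/9z².

Need |R(x)|<1, x<0.
x=-1.54: |R|=1.5681
R=1: x+8/9x²=0 ⇒ x=−9/8=-1.1250; min R=1−1/(4·8/9)=0.7188>−1
Confirm numerically:
  x=-1.048: |R|=0.92827 <1
  x=-0.935: |R|=0.84209 <1
  x=-0.855: |R|=0.79480 <1
  x=-0.733: |R|=0.74459 <1
  x=-1.684: |R|=1.83676 >1
  x=-1.578: |R|=1.63541 >1
  x=-1.259: |R|=1.14996 >1
Stable set (-1.1250, 0).

(-1.1250,0); λ=-8 ⇒ h* = (9/8)/8 = 0.1406.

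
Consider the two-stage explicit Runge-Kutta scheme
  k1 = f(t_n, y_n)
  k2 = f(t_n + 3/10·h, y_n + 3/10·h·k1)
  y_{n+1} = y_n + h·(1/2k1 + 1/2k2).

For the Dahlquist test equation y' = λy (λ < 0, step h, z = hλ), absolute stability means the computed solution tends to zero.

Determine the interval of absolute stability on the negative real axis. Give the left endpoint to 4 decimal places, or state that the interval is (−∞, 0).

(-6.6667, 0).

With y'=λy (z=hλ):
  k1=λy_n ⇒ h·k1=z·y_n;  k2=λ(1+3/10z)y_n ⇒ h·k2=z(1+3/10z)y_n
  y_{n+1}/y_n = 1 + 1/2z + 1/2z(1+3/10z) = 1 + z + 3/20z²
  Hence R(z) = 1 + z + 3/20z².

Find x<0 with |R(x)|<1.
x=-1.71: |R|=0.2714
R=1: x+3/20x²=0 ⇒ x=−20/3=-6.6667; min R=1−1/(4·3/20)=-0.6667>−1
Confirm numerically:
  x=-6.448: |R|=0.78851 <1
  x=-5.464: |R|=0.01429 <1
  x=-4.371: |R|=0.50515 <1
  x=-7.180: |R|=1.55286 >1
  x=-6.747: |R|=1.08130 >1
So |R|<1 on (-6.6667, 0).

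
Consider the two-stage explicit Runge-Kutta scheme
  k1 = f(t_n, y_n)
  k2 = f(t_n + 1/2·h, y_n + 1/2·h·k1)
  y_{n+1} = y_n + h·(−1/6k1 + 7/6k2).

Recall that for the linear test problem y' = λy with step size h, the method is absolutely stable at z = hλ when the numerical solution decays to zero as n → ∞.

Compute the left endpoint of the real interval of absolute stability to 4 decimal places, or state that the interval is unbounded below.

z* = -1.7143.

With y'=λy (z=hλ):
  k1=λy_n ⇒ h·k1=z·y_n;  k2=λ(1+1/2z)y_n ⇒ h·k2=z(1+1/2z)y_n
  y_{n+1}/y_n = 1 − 1/6z + 7/6z(1+1/2z) = 1 + z + 7/12z²
  ⇒ R(z) = 1 + z + 7/12z².

Boundary: |R(x)|=1, x<0.
x=-0.57: |R|=0.6195
R=1: x+7/12x²=0 ⇒ x=−12/7=-1.7143; min R=1−1/(4·7/12)=0.5714>−1
Confirm numerically:
  x=-1.691: |R|=0.97703 <1
  x=-1.485: |R|=0.80138 <1
  x=-1.158: |R|=0.62423 <1
  x=-0.799: |R|=0.57340 <1
  x=-2.182: |R|=1.59532 >1
  x=-1.824: |R|=1.11674 >1
So |R|<1 on (-1.7143, 0).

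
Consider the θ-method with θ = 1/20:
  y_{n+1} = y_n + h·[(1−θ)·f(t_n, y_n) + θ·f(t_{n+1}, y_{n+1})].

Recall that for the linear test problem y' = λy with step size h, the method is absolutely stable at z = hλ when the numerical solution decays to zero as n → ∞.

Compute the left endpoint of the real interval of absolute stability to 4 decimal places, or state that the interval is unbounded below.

With y'=λy (z=hλ):
  y_{n+1} = y_n + z·[19/20·y_n + 1/20·y_{n+1}] ⇒ (1 − 1/20z)y_{n+1} = (1 + 19/20z)y_n
  so R(z) = (1 + 19/20z)/(1 − 1/20z).

Solve |R(x)|<1 on ℝ⁻.
x=-1.58: |R|=0.4643
R=−1: 1+19/20x = −1+1/20x ⇒ -9/10x=2 ⇒ x=2/(-9/10)=-2.2222
Confirm numerically:
  x=-1.876: |R|=0.71512 <1
  x=-1.483: |R|=0.38063 <1
  x=-1.453: |R|=0.35459 <1
  x=-1.189: |R|=0.12228 <1
  x=-2.767: |R|=1.43071 >1
  x=-2.479: |R|=1.20561 >1
Interval (-2.2222, 0).

left endpoint -2.2222.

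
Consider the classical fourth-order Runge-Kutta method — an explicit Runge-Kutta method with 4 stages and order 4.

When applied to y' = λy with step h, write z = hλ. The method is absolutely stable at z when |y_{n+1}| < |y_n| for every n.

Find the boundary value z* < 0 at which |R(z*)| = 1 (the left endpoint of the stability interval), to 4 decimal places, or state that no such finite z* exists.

Test eqn y'=λy, z=hλ:
  order 4, 4-stage ⇒ R(z)=1+z+z^2/2+z^3/6+z^4/24
  (e.g. R(-0.4)=0.67040, |R|=0.67040)

Boundary: |R(x)|=1, x<0.
x=-0.4: |R|=0.6704
|R(-2.32)|=0.4971 |R(-1.39)|=0.2840 |R(-0.82)|=0.4431
Bisect:
  x_lo=-3.3021 |R|=2.1028  x_hi=-0.2639 |R|=0.7680
  mid=-1.78301 |R|=0.28294 →hi
  mid=-2.54255 |R|=0.69159 →hi
  mid=-2.92232 |R|=1.22702 →lo
  mid=-2.73243 |R|=0.92318 →hi
  mid=-2.82737 |R|=1.06532 →lo
  mid=-2.77990 |R|=0.99190 →hi
  mid=-2.80364 |R|=1.02801 →lo
  mid=-2.79177 |R|=1.00981 →lo
  mid=-2.78584 |R|=1.00082 →lo
  ...
  [-2.78547,-2.78528] ⇒ x*=-2.7853
So |R|<1 on (-2.7853, 0).

z* = -2.7853.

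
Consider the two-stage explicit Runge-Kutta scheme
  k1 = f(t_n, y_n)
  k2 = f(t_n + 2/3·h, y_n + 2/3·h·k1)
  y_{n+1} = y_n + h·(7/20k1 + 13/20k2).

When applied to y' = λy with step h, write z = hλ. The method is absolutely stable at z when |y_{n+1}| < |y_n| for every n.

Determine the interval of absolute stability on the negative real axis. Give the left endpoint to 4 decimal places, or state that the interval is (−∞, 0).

On y'=λy, z=hλ:
  k1=λy_n ⇒ h·k1=z·y_n;  k2=λ(1+2/3z)y_n ⇒ h·k2=z(1+2/3z)y_n
  y_{n+1}/y_n = 1 + 7/20z + 13/20z(1+2/3z) = 1 + z + 13/30z²
  ⇒ R(z) = 1 + z + 13/30z².

Find x<0 with |R(x)|<1.
x=-0.94: |R|=0.4429
R=1: x+13/30x²=0 ⇒ x=−30/13=-2.3077; min R=1−1/(4·13/30)=0.4231>−1
Confirm numerically:
  x=-1.942: |R|=0.69226 <1
  x=-1.641: |R|=0.52592 <1
  x=-1.465: |R|=0.46503 <1
  x=-0.934: |R|=0.44402 <1
  x=-2.796: |R|=1.59163 >1
  x=-2.550: |R|=1.26775 >1
  x=-2.338: |R|=1.03071 >1
So |R|<1 on (-2.3077, 0).

z∈(-2.3077,0).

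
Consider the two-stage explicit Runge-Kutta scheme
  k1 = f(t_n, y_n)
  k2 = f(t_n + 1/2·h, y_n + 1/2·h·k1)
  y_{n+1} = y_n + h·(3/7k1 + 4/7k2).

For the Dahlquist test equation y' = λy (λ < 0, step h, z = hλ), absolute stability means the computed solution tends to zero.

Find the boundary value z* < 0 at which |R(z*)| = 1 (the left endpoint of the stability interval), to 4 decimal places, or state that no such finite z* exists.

With y'=λy (z=hλ):
  k1=λy_n ⇒ h·k1=z·y_n;  k2=λ(1+1/2z)y_n ⇒ h·k2=z(1+1/2z)y_n
  y_{n+1}/y_n = 1 + 3/7z + 4/7z(1+1/2z) = 1 + z + 2/7z²
  Hence R(z) = 1 + z + 2/7z².

Need |R(x)|<1, x<0.
x=-1.16: |R|=0.2245
R=1: x+2/7x²=0 ⇒ x=−7/2=-3.5000; min R=1−1/(4·2/7)=0.1250>−1
Confirm numerically:
  x=-3.288: |R|=0.80084 <1
  x=-2.876: |R|=0.48725 <1
  x=-1.806: |R|=0.12590 <1
  x=-1.622: |R|=0.12968 <1
  x=-4.060: |R|=1.64960 >1
  x=-4.019: |R|=1.59596 >1
  x=-3.623: |R|=1.12732 >1
Interval (-3.5000, 0).

left endpoint -3.5000.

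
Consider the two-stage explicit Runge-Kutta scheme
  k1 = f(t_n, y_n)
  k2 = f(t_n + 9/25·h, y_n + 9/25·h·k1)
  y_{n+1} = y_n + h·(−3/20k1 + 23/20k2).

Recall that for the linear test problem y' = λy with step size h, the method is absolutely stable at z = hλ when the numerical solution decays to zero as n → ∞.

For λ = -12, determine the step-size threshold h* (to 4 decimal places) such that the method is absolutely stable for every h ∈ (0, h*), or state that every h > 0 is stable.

(-2.4155,0); λ=-12 ⇒ h* = (500/207)/12 = 0.2013.

On y'=λy, z=hλ:
  k1=λy_n ⇒ h·k1=z·y_n;  k2=λ(1+9/25z)y_n ⇒ h·k2=z(1+9/25z)y_n
  y_{n+1}/y_n = 1 − 3/20z + 23/20z(1+9/25z) = 1 + z + 207/500z²
  ⇒ R(z) = 1 + z + 207/500z².

Solve |R(x)|<1 on ℝ⁻.
x=-0.5: |R|=0.6035
R=1: x+207/500x²=0 ⇒ x=−500/207=-2.4155; min R=1−1/(4·207/500)=0.3961>−1
Confirm numerically:
  x=-1.883: |R|=0.58492 <1
  x=-1.508: |R|=0.43346 <1
  x=-0.973: |R|=0.41895 <1
  x=-2.996: |R|=1.72007 >1
  x=-2.714: |R|=1.33544 >1
Interval (-2.4155, 0).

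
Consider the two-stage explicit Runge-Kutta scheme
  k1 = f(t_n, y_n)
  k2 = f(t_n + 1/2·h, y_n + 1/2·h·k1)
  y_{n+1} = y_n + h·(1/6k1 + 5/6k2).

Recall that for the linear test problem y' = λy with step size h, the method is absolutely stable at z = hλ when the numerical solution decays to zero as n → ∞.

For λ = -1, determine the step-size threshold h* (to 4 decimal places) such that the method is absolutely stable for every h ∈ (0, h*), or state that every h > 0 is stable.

(-2.4000,0); λ=-1 ⇒ h* = (12/5)/1 = 2.4000.

With y'=λy (z=hλ):
  k1=λy_n ⇒ h·k1=z·y_n;  k2=λ(1+1/2z)y_n ⇒ h·k2=z(1+1/2z)y_n
  y_{n+1}/y_n = 1 + 1/6z + 5/6z(1+1/2z) = 1 + z + 5/12z²
  ⇒ R(z) = 1 + z + 5/12z².

Solve |R(x)|<1 on ℝ⁻.
x=-1.2: |R|=0.4000
R=1: x+5/12x²=0 ⇒ x=−12/5=-2.4000; min R=1−1/(4·5/12)=0.4000>−1
Confirm numerically:
  x=-2.322: |R|=0.92454 <1
  x=-1.364: |R|=0.41121 <1
  x=-1.179: |R|=0.40018 <1
  x=-0.984: |R|=0.41944 <1
  x=-2.468: |R|=1.06993 >1
  x=-2.465: |R|=1.06676 >1
Stable set (-2.4000, 0).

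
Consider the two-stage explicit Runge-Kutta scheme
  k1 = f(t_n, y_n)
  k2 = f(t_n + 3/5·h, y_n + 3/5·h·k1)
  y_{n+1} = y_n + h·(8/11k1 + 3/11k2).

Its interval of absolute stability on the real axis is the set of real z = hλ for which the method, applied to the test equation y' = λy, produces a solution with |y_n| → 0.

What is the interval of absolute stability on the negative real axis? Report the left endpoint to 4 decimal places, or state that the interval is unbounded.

Set f=λy, z=hλ:
  k1=λy_n ⇒ h·k1=z·y_n;  k2=λ(1+3/5z)y_n ⇒ h·k2=z(1+3/5z)y_n
  y_{n+1}/y_n = 1 + 8/11z + 3/11z(1+3/5z) = 1 + z + 9/55z²
  so R(z) = 1 + z + 9/55z².

Boundary: |R(x)|=1, x<0.
x=-1.68: |R|=0.2182
R=1: x+9/55x²=0 ⇒ x=−55/9=-6.1111; min R=1−1/(4·9/55)=-0.5278>−1
Confirm numerically:
  x=-5.217: |R|=0.23671 <1
  x=-4.265: |R|=0.28842 <1
  x=-3.972: |R|=0.39034 <1
  x=-3.695: |R|=0.46087 <1
  x=-6.489: |R|=1.40126 >1
  x=-6.177: |R|=1.06660 >1
  x=-6.136: |R|=1.02499 >1
Interval (-6.1111, 0).

z∈(-6.1111,0).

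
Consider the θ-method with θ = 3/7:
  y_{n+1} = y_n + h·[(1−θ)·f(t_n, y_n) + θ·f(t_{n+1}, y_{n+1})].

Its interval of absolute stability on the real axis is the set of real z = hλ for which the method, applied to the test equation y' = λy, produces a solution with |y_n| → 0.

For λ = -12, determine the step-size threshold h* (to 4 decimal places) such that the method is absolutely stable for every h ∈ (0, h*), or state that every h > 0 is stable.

With y'=λy (z=hλ):
  y_{n+1} = y_n + z·[4/7·y_n + 3/7·y_{n+1}] ⇒ (1 − 3/7z)y_{n+1} = (1 + 4/7z)y_n
  ⇒ R(z) = (1 + 4/7z)/(1 − 3/7z).

Need |R(x)|<1, x<0.
x=-0.52: |R|=0.5748
R=−1: 1+4/7x = −1+3/7x ⇒ -1/7x=2 ⇒ x=2/(-1/7)=-14.0000
Confirm numerically:
  x=-9.178: |R|=0.86037 <1
  x=-7.086: |R|=0.75533 <1
  x=-6.140: |R|=0.69079 <1
  x=-14.524: |R|=1.01036 >1
  x=-14.384: |R|=1.00766 >1
Interval (-14.0000, 0).

(-14.0000,0); λ=-12 ⇒ h* = (14)/12 = 1.1667.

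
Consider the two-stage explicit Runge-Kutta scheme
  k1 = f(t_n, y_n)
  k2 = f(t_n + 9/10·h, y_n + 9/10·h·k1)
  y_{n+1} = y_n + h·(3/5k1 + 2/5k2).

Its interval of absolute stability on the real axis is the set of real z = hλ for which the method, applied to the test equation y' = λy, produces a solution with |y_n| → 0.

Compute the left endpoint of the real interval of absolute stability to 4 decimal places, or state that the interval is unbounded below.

left endpoint -2.7778.

Set f=λy, z=hλ:
  k1=λy_n ⇒ h·k1=z·y_n;  k2=λ(1+9/10z)y_n ⇒ h·k2=z(1+9/10z)y_n
  y_{n+1}/y_n = 1 + 3/5z + 2/5z(1+9/10z) = 1 + z + 9/25z²
  ⇒ R(z) = 1 + z + 9/25z².

Boundary: |R(x)|=1, x<0.
x=-0.67: |R|=0.4916
R=1: x+9/25x²=0 ⇒ x=−25/9=-2.7778; min R=1−1/(4·9/25)=0.3056>−1
Confirm numerically:
  x=-2.414: |R|=0.68386 <1
  x=-1.736: |R|=0.34893 <1
  x=-1.553: |R|=0.31525 <1
  x=-3.255: |R|=1.55921 >1
  x=-3.233: |R|=1.52982 >1
  x=-3.024: |R|=1.26805 >1
So |R|<1 on (-2.7778, 0).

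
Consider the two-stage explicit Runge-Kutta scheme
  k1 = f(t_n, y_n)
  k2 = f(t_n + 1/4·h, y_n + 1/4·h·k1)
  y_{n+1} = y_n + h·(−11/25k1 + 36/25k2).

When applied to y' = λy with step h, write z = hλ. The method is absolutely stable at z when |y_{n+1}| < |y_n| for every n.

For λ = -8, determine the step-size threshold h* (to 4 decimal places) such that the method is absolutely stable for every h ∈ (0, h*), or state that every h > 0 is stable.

(-2.7778,0); λ=-8 ⇒ h* = (25/9)/8 = 0.3472.

Set f=λy, z=hλ:
  k1=λy_n ⇒ h·k1=z·y_n;  k2=λ(1+1/4z)y_n ⇒ h·k2=z(1+1/4z)y_n
  y_{n+1}/y_n = 1 − 11/25z + 36/25z(1+1/4z) = 1 + z + 9/25z²
  ⇒ R(z) = 1 + z + 9/25z².

Need |R(x)|<1, x<0.
x=-0.63: |R|=0.5129
R=1: x+9/25x²=0 ⇒ x=−25/9=-2.7778; min R=1−1/(4·9/25)=0.3056>−1
Confirm numerically:
  x=-2.421: |R|=0.68905 <1
  x=-2.245: |R|=0.56941 <1
  x=-1.630: |R|=0.32648 <1
  x=-1.429: |R|=0.30613 <1
  x=-3.263: |R|=1.56998 >1
  x=-3.039: |R|=1.28579 >1
Stable set (-2.7778, 0).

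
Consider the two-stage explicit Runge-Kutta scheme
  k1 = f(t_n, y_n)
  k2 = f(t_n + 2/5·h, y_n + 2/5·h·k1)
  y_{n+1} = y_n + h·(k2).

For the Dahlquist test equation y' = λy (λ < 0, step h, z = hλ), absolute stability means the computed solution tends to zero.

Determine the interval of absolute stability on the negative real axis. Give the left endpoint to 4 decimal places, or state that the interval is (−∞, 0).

On y'=λy, z=hλ:
  k1=λy_n ⇒ h·k1=z·y_n;  k2=λ(1+2/5z)y_n ⇒ h·k2=z(1+2/5z)y_n
  y_{n+1}/y_n = 1 + z(1+2/5z) = 1 + z + 2/5z²
  Hence R(z) = 1 + z + 2/5z².

Need |R(x)|<1, x<0.
x=-1.24: |R|=0.3750
R=1: x+2/5x²=0 ⇒ x=−5/2=-2.5000; min R=1−1/(4·2/5)=0.3750>−1
Confirm numerically:
  x=-2.379: |R|=0.88486 <1
  x=-1.969: |R|=0.58178 <1
  x=-1.648: |R|=0.43836 <1
  x=-1.428: |R|=0.38767 <1
  x=-3.095: |R|=1.73661 >1
  x=-2.614: |R|=1.11920 >1
  x=-2.559: |R|=1.06039 >1
So |R|<1 on (-2.5000, 0).

(-2.5000, 0).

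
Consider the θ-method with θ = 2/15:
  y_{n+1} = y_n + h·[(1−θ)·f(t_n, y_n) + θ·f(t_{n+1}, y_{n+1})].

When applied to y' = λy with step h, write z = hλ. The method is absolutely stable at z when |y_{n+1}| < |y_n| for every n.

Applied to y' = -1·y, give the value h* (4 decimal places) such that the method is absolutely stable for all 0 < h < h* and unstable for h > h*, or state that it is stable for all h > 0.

On y'=λy, z=hλ:
  y_{n+1} = y_n + z·[13/15·y_n + 2/15·y_{n+1}] ⇒ (1 − 2/15z)y_{n+1} = (1 + 13/15z)y_n
  R(z) = (1 + 13/15z)/(1 − 2/15z).

Solve |R(x)|<1 on ℝ⁻.
x=-1.43: |R|=0.2010
R=−1: 1+13/15x = −1+2/15x ⇒ -11/15x=2 ⇒ x=2/(-11/15)=-2.7273
Confirm numerically:
  x=-2.580: |R|=0.91964 <1
  x=-1.819: |R|=0.46394 <1
  x=-1.801: |R|=0.45226 <1
  x=-3.294: |R|=1.28877 >1
  x=-3.240: |R|=1.26257 >1
  x=-2.894: |R|=1.08822 >1
Stable set (-2.7273, 0).

(-2.7273,0); λ=-1 ⇒ h* = (30/11)/1 = 2.7273.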